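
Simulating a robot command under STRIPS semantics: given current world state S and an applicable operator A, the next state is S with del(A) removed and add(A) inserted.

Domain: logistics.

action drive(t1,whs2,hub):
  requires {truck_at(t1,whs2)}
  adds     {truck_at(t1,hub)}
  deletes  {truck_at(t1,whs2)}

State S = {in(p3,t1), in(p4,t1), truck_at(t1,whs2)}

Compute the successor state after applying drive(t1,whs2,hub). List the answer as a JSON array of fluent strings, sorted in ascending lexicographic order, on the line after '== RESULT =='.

Compute (S \ del) ∪ add:
  pre ⊆ S: {truck_at(t1,whs2)} ⊆ S  — applicable
  S \ del = {in(p3,t1), in(p4,t1)}
  ∪ add   = {in(p3,t1), in(p4,t1), truck_at(t1,hub)}

== RESULT ==
["in(p3,t1)", "in(p4,t1)", "truck_at(t1,hub)"]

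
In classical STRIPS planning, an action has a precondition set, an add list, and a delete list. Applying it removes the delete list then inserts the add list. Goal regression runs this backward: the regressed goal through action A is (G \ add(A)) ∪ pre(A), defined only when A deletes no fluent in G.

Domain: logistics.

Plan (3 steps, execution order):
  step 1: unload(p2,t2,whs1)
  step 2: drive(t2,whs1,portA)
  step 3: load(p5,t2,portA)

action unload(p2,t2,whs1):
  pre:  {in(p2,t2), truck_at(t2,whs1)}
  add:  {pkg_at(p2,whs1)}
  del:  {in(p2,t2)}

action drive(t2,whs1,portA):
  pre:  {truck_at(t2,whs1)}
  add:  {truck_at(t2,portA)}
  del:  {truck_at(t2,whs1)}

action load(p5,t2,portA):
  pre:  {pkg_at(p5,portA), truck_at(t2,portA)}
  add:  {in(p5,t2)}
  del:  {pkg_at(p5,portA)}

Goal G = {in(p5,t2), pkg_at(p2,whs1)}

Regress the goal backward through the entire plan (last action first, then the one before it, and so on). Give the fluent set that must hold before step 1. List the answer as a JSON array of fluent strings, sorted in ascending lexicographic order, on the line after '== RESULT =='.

Regress step by step:
  through step 3 (load(p5,t2,portA)): drop {in(p5,t2)}, keep {pkg_at(p2,whs1)}, require {pkg_at(p5,portA), truck_at(t2,portA)}
    → {pkg_at(p2,whs1), pkg_at(p5,portA), truck_at(t2,portA)}
  through step 2 (drive(t2,whs1,portA)): drop {truck_at(t2,portA)}, keep {pkg_at(p2,whs1), pkg_at(p5,portA)}, require {truck_at(t2,whs1)}
    → {pkg_at(p2,whs1), pkg_at(p5,portA), truck_at(t2,whs1)}
  through step 1 (unload(p2,t2,whs1)): drop {pkg_at(p2,whs1)}, keep {pkg_at(p5,portA), truck_at(t2,whs1)}, require {in(p2,t2), truck_at(t2,whs1)}
    → {in(p2,t2), pkg_at(p5,portA), truck_at(t2,whs1)}

== RESULT ==
["in(p2,t2)", "pkg_at(p5,portA)", "truck_at(t2,whs1)"]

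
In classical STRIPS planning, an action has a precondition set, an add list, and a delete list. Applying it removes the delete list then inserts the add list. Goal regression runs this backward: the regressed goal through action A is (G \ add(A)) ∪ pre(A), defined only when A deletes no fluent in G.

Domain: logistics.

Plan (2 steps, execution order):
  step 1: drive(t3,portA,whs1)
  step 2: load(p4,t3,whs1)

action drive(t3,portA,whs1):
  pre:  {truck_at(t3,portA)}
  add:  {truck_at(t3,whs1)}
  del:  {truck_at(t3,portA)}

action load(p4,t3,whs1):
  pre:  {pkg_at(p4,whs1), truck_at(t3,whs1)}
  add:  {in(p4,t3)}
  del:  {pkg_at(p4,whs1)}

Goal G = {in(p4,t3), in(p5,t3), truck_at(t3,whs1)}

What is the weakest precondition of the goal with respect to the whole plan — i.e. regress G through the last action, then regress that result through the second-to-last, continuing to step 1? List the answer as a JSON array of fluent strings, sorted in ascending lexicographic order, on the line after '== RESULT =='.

Work backward from the goal:
  through step 2 (load(p4,t3,whs1)): drop {in(p4,t3)}, keep {in(p5,t3), truck_at(t3,whs1)}, require {pkg_at(p4,whs1), truck_at(t3,whs1)}
    → {in(p5,t3), pkg_at(p4,whs1), truck_at(t3,whs1)}
  through step 1 (drive(t3,portA,whs1)): drop {truck_at(t3,whs1)}, keep {in(p5,t3), pkg_at(p4,whs1)}, require {truck_at(t3,portA)}
    → {in(p5,t3), pkg_at(p4,whs1), truck_at(t3,portA)}

== RESULT ==
["in(p5,t3)", "pkg_at(p4,whs1)", "truck_at(t3,portA)"]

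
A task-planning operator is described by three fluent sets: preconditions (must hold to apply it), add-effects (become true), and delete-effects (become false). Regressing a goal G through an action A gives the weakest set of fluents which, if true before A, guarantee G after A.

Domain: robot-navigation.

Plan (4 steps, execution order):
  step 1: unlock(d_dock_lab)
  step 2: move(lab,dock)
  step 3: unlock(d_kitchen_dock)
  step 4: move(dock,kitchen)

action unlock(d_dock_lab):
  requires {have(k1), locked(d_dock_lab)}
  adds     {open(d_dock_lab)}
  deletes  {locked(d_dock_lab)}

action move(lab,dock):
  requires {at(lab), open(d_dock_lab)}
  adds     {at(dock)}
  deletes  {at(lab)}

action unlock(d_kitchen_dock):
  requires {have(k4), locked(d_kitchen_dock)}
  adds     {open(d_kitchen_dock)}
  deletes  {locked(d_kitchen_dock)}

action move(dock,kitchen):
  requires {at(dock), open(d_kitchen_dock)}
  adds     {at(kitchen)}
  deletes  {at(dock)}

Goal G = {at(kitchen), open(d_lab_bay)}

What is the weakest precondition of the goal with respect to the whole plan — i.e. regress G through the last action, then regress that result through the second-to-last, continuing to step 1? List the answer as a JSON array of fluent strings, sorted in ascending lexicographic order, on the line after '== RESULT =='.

Work backward from the goal:
  through step 4 (move(dock,kitchen)): drop {at(kitchen)}, keep {open(d_lab_bay)}, require {at(dock), open(d_kitchen_dock)}
    → {at(dock), open(d_kitchen_dock), open(d_lab_bay)}
  through step 3 (unlock(d_kitchen_dock)): drop {open(d_kitchen_dock)}, keep {at(dock), open(d_lab_bay)}, require {have(k4), locked(d_kitchen_dock)}
    → {at(dock), have(k4), locked(d_kitchen_dock), open(d_lab_bay)}
  through step 2 (move(lab,dock)): drop {at(dock)}, keep {have(k4), locked(d_kitchen_dock), open(d_lab_bay)}, require {at(lab), open(d_dock_lab)}
    → {at(lab), have(k4), locked(d_kitchen_dock), open(d_dock_lab), open(d_lab_bay)}
  through step 1 (unlock(d_dock_lab)): drop {open(d_dock_lab)}, keep {at(lab), have(k4), locked(d_kitchen_dock), open(d_lab_bay)}, require {have(k1), locked(d_dock_lab)}
    → {at(lab), have(k1), have(k4), locked(d_dock_lab), locked(d_kitchen_dock), open(d_lab_bay)}

== RESULT ==
["at(lab)", "have(k1)", "have(k4)", "locked(d_dock_lab)", "locked(d_kitchen_dock)", "open(d_lab_bay)"]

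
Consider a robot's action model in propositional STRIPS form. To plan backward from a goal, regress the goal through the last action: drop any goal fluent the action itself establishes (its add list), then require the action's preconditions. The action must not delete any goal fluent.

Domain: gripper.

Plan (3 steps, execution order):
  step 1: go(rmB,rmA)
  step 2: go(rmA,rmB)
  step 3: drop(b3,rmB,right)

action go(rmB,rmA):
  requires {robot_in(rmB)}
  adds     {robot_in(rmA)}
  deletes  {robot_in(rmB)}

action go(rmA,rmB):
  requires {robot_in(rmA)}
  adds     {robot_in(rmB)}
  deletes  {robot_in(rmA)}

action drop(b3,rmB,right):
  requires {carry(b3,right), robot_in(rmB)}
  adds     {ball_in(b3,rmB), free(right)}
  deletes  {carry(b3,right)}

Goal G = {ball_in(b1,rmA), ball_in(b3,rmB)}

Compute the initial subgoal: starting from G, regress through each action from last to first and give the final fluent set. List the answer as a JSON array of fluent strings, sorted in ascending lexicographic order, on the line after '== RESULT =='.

Regress step by step:
  through step 3 (drop(b3,rmB,right)): drop {ball_in(b3,rmB)}, keep {ball_in(b1,rmA)}, require {carry(b3,right), robot_in(rmB)}
    → {ball_in(b1,rmA), carry(b3,right), robot_in(rmB)}
  through step 2 (go(rmA,rmB)): drop {robot_in(rmB)}, keep {ball_in(b1,rmA), carry(b3,right)}, require {robot_in(rmA)}
    → {ball_in(b1,rmA), carry(b3,right), robot_in(rmA)}
  through step 1 (go(rmB,rmA)): drop {robot_in(rmA)}, keep {ball_in(b1,rmA), carry(b3,right)}, require {robot_in(rmB)}
    → {ball_in(b1,rmA), carry(b3,right), robot_in(rmB)}

== RESULT ==
["ball_in(b1,rmA)", "carry(b3,right)", "robot_in(rmB)"]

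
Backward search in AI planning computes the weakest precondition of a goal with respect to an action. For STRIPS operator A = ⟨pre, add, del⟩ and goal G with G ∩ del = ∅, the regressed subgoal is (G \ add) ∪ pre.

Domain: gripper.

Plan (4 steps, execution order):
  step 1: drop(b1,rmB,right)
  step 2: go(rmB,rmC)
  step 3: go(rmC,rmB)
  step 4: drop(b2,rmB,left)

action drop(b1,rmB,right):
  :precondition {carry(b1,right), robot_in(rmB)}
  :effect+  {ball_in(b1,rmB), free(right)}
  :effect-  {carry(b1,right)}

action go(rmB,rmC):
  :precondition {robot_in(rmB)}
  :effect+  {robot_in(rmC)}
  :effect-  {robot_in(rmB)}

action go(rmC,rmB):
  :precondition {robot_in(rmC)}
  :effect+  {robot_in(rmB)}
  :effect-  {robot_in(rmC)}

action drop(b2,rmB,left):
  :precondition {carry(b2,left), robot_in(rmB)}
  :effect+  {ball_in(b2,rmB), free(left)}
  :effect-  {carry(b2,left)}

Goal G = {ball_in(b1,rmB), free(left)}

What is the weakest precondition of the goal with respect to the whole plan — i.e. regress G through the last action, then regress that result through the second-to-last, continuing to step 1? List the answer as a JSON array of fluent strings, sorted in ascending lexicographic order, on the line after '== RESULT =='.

Regress step by step:
  through step 4 (drop(b2,rmB,left)): drop {free(left)}, keep {ball_in(b1,rmB)}, require {carry(b2,left), robot_in(rmB)}
    → {ball_in(b1,rmB), carry(b2,left), robot_in(rmB)}
  through step 3 (go(rmC,rmB)): drop {robot_in(rmB)}, keep {ball_in(b1,rmB), carry(b2,left)}, require {robot_in(rmC)}
    → {ball_in(b1,rmB), carry(b2,left), robot_in(rmC)}
  through step 2 (go(rmB,rmC)): drop {robot_in(rmC)}, keep {ball_in(b1,rmB), carry(b2,left)}, require {robot_in(rmB)}
    → {ball_in(b1,rmB), carry(b2,left), robot_in(rmB)}
  through step 1 (drop(b1,rmB,right)): drop {ball_in(b1,rmB)}, keep {carry(b2,left), robot_in(rmB)}, require {carry(b1,right), robot_in(rmB)}
    → {carry(b1,right), carry(b2,left), robot_in(rmB)}

== RESULT ==
["carry(b1,right)", "carry(b2,left)", "robot_in(rmB)"]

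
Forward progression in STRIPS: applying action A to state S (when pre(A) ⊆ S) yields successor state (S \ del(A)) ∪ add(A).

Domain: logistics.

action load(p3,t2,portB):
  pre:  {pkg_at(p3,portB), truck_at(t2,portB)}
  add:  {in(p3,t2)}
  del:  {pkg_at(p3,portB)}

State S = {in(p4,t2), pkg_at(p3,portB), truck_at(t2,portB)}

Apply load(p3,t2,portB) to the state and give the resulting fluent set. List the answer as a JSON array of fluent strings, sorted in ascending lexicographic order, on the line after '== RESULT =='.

Compute (S \ del) ∪ add:
  pre ⊆ S: {pkg_at(p3,portB), truck_at(t2,portB)} ⊆ S  — applicable
  S \ del = {in(p4,t2), truck_at(t2,portB)}
  ∪ add   = {in(p3,t2), in(p4,t2), truck_at(t2,portB)}

== RESULT ==
["in(p3,t2)", "in(p4,t2)", "truck_at(t2,portB)"]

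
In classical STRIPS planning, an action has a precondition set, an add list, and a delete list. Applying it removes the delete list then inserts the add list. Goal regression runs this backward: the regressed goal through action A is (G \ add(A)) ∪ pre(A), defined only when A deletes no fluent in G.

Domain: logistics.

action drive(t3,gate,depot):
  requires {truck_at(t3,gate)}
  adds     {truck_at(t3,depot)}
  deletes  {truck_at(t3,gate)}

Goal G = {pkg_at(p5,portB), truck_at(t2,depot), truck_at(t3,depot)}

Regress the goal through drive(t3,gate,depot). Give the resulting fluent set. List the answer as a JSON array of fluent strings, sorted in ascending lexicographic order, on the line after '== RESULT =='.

Compute (G \ add) ∪ pre:
  G ∩ del = {}  (empty — regression defined)
  G \ add = {pkg_at(p5,portB), truck_at(t2,depot), truck_at(t3,depot)} \ {truck_at(t3,depot)} = {pkg_at(p5,portB), truck_at(t2,depot)}
  ∪ pre   = {pkg_at(p5,portB), truck_at(t2,depot)} ∪ {truck_at(t3,gate)}
          = {pkg_at(p5,portB), truck_at(t2,depot), truck_at(t3,gate)}

== RESULT ==
["pkg_at(p5,portB)", "truck_at(t2,depot)", "truck_at(t3,gate)"]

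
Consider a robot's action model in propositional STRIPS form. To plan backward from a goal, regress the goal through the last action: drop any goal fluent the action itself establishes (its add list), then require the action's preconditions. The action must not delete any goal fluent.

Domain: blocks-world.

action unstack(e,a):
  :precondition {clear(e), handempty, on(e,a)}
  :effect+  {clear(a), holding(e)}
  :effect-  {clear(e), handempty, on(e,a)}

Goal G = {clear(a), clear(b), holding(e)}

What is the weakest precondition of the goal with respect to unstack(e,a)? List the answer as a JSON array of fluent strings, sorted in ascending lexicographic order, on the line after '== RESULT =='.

Regress:
  G ∩ del = {}  (empty — regression defined)
  G \ add = {clear(a), clear(b), holding(e)} \ {clear(a), holding(e)} = {clear(b)}
  ∪ pre   = {clear(b)} ∪ {clear(e), handempty, on(e,a)}
          = {clear(b), clear(e), handempty, on(e,a)}

== RESULT ==
["clear(b)", "clear(e)", "handempty", "on(e,a)"]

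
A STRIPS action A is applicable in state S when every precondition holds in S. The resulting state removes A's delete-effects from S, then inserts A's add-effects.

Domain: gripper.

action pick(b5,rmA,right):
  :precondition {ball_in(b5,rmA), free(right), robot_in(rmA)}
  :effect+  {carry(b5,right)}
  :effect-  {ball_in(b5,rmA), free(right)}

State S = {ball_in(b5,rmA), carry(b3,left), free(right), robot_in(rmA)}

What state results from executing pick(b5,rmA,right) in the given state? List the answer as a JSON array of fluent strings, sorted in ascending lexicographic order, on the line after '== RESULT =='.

Compute (S \ del) ∪ add:
  pre ⊆ S: {ball_in(b5,rmA), free(right), robot_in(rmA)} ⊆ S  — applicable
  S \ del = {carry(b3,left), robot_in(rmA)}
  ∪ add   = {carry(b3,left), carry(b5,right), robot_in(rmA)}

== RESULT ==
["carry(b3,left)", "carry(b5,right)", "robot_in(rmA)"]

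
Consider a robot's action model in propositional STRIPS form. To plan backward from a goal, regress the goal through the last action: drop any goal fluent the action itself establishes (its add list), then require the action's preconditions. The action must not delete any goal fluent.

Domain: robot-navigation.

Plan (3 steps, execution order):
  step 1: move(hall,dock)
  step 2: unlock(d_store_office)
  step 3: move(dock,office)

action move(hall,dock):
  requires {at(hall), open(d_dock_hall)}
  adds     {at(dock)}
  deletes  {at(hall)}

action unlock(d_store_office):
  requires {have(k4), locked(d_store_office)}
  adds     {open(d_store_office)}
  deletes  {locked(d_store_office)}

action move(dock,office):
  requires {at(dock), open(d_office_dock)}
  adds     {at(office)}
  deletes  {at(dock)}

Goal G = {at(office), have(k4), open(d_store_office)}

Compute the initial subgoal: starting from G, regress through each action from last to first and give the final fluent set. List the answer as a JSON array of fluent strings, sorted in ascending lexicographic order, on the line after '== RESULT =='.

Work backward from the goal:
  through step 3 (move(dock,office)): drop {at(office)}, keep {have(k4), open(d_store_office)}, require {at(dock), open(d_office_dock)}
    → {at(dock), have(k4), open(d_office_dock), open(d_store_office)}
  through step 2 (unlock(d_store_office)): drop {open(d_store_office)}, keep {at(dock), have(k4), open(d_office_dock)}, require {have(k4), locked(d_store_office)}
    → {at(dock), have(k4), locked(d_store_office), open(d_office_dock)}
  through step 1 (move(hall,dock)): drop {at(dock)}, keep {have(k4), locked(d_store_office), open(d_office_dock)}, require {at(hall), open(d_dock_hall)}
    → {at(hall), have(k4), locked(d_store_office), open(d_dock_hall), open(d_office_dock)}

== RESULT ==
["at(hall)", "have(k4)", "locked(d_store_office)", "open(d_dock_hall)", "open(d_office_dock)"]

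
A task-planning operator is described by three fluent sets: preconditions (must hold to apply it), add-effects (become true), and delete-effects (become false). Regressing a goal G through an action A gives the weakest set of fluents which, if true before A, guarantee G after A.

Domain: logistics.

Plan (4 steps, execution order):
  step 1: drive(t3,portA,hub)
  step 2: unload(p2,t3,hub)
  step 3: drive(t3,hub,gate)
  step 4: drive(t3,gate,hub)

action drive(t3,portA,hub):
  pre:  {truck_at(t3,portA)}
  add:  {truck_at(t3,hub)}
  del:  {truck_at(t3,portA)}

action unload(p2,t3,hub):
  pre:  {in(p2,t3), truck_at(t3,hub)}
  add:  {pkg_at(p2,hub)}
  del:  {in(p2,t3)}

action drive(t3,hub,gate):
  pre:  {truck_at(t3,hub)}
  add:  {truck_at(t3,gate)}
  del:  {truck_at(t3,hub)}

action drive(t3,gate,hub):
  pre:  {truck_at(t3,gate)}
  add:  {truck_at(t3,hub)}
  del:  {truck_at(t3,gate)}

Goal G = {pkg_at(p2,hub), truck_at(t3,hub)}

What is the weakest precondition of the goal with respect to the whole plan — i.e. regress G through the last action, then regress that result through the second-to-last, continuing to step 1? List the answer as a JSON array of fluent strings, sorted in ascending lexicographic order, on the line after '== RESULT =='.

Work backward from the goal:
  through step 4 (drive(t3,gate,hub)): drop {truck_at(t3,hub)}, keep {pkg_at(p2,hub)}, require {truck_at(t3,gate)}
    → {pkg_at(p2,hub), truck_at(t3,gate)}
  through step 3 (drive(t3,hub,gate)): drop {truck_at(t3,gate)}, keep {pkg_at(p2,hub)}, require {truck_at(t3,hub)}
    → {pkg_at(p2,hub), truck_at(t3,hub)}
  through step 2 (unload(p2,t3,hub)): drop {pkg_at(p2,hub)}, keep {truck_at(t3,hub)}, require {in(p2,t3), truck_at(t3,hub)}
    → {in(p2,t3), truck_at(t3,hub)}
  through step 1 (drive(t3,portA,hub)): drop {truck_at(t3,hub)}, keep {in(p2,t3)}, require {truck_at(t3,portA)}
    → {in(p2,t3), truck_at(t3,portA)}

== RESULT ==
["in(p2,t3)", "truck_at(t3,portA)"]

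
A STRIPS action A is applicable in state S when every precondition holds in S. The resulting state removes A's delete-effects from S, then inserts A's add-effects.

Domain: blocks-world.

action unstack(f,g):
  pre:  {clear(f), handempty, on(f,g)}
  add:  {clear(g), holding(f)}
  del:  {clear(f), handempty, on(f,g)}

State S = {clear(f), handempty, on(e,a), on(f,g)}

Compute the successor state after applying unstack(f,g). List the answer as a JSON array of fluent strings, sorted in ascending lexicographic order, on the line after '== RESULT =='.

Compute (S \ del) ∪ add:
  pre ⊆ S: {clear(f), handempty, on(f,g)} ⊆ S  — applicable
  S \ del = {on(e,a)}
  ∪ add   = {clear(g), holding(f), on(e,a)}

== RESULT ==
["clear(g)", "holding(f)", "on(e,a)"]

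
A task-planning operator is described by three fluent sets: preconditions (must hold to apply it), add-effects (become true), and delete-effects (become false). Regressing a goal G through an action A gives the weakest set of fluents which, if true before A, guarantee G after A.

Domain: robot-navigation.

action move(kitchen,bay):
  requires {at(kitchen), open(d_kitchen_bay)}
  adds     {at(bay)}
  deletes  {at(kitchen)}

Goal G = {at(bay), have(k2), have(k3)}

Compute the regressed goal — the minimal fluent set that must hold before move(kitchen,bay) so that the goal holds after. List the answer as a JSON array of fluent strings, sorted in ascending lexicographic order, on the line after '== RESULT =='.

Regress:
  G ∩ del = {}  (empty — regression defined)
  G \ add = {at(bay), have(k2), have(k3)} \ {at(bay)} = {have(k2), have(k3)}
  ∪ pre   = {have(k2), have(k3)} ∪ {at(kitchen), open(d_kitchen_bay)}
          = {at(kitchen), have(k2), have(k3), open(d_kitchen_bay)}

== RESULT ==
["at(kitchen)", "have(k2)", "have(k3)", "open(d_kitchen_bay)"]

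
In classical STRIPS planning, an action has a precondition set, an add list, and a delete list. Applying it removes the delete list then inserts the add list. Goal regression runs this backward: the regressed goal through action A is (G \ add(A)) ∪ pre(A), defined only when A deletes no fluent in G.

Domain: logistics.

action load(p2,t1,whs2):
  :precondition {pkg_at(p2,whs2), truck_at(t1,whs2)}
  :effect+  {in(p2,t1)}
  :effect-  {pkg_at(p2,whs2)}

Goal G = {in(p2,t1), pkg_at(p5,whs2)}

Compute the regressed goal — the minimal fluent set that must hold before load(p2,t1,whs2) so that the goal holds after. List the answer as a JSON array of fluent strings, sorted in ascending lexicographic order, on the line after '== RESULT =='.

Regress:
  G ∩ del = {}  (empty — regression defined)
  G \ add = {in(p2,t1), pkg_at(p5,whs2)} \ {in(p2,t1)} = {pkg_at(p5,whs2)}
  ∪ pre   = {pkg_at(p5,whs2)} ∪ {pkg_at(p2,whs2), truck_at(t1,whs2)}
          = {pkg_at(p2,whs2), pkg_at(p5,whs2), truck_at(t1,whs2)}

== RESULT ==
["pkg_at(p2,whs2)", "pkg_at(p5,whs2)", "truck_at(t1,whs2)"]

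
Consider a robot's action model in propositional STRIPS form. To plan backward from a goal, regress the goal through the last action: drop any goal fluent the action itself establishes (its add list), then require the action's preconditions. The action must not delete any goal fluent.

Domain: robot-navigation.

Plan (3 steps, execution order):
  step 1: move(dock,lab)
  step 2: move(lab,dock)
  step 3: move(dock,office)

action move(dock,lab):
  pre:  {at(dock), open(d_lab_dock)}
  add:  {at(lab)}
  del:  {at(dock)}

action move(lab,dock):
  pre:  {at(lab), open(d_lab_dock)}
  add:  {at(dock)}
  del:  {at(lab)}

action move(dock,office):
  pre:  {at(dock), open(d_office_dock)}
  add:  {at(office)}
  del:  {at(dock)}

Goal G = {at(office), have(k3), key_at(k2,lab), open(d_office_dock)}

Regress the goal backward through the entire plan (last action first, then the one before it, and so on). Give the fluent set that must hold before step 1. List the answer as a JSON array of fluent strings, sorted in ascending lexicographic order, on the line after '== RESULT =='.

Work backward from the goal:
  through step 3 (move(dock,office)): drop {at(office)}, keep {have(k3), key_at(k2,lab), open(d_office_dock)}, require {at(dock), open(d_office_dock)}
    → {at(dock), have(k3), key_at(k2,lab), open(d_office_dock)}
  through step 2 (move(lab,dock)): drop {at(dock)}, keep {have(k3), key_at(k2,lab), open(d_office_dock)}, require {at(lab), open(d_lab_dock)}
    → {at(lab), have(k3), key_at(k2,lab), open(d_lab_dock), open(d_office_dock)}
  through step 1 (move(dock,lab)): drop {at(lab)}, keep {have(k3), key_at(k2,lab), open(d_lab_dock), open(d_office_dock)}, require {at(dock), open(d_lab_dock)}
    → {at(dock), have(k3), key_at(k2,lab), open(d_lab_dock), open(d_office_dock)}

== RESULT ==
["at(dock)", "have(k3)", "key_at(k2,lab)", "open(d_lab_dock)", "open(d_office_dock)"]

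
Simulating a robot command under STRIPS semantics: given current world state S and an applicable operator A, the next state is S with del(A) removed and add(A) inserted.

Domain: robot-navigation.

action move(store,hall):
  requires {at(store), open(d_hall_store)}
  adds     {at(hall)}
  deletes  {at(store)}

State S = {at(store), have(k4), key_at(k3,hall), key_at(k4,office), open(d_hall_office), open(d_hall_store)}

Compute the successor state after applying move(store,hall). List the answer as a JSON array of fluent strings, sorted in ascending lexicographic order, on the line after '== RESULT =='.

Progress:
  pre ⊆ S: {at(store), open(d_hall_store)} ⊆ S  — applicable
  S \ del = {have(k4), key_at(k3,hall), key_at(k4,office), open(d_hall_office), open(d_hall_store)}
  ∪ add   = {at(hall), have(k4), key_at(k3,hall), key_at(k4,office), open(d_hall_office), open(d_hall_store)}

== RESULT ==
["at(hall)", "have(k4)", "key_at(k3,hall)", "key_at(k4,office)", "open(d_hall_office)", "open(d_hall_store)"]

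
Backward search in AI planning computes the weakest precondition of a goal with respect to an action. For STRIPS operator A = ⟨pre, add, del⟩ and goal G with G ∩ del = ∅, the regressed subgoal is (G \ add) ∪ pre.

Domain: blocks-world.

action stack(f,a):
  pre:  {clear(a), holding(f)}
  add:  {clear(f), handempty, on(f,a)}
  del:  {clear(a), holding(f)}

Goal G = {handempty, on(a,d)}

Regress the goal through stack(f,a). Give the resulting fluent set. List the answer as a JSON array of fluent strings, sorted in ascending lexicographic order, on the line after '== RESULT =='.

Regress:
  G ∩ del = {}  (empty — regression defined)
  G \ add = {handempty, on(a,d)} \ {clear(f), handempty, on(f,a)} = {on(a,d)}
  ∪ pre   = {on(a,d)} ∪ {clear(a), holding(f)}
          = {clear(a), holding(f), on(a,d)}

== RESULT ==
["clear(a)", "holding(f)", "on(a,d)"]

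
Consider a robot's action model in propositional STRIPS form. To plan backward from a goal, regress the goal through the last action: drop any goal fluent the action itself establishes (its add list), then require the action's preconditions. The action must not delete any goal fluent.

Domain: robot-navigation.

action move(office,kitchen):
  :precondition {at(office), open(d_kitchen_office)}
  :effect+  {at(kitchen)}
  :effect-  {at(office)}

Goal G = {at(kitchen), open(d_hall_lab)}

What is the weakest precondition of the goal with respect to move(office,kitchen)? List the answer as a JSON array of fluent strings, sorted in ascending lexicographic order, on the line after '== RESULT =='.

Compute (G \ add) ∪ pre:
  G ∩ del = {}  (empty — regression defined)
  G \ add = {at(kitchen), open(d_hall_lab)} \ {at(kitchen)} = {open(d_hall_lab)}
  ∪ pre   = {open(d_hall_lab)} ∪ {at(office), open(d_kitchen_office)}
          = {at(office), open(d_hall_lab), open(d_kitchen_office)}

== RESULT ==
["at(office)", "open(d_hall_lab)", "open(d_kitchen_office)"]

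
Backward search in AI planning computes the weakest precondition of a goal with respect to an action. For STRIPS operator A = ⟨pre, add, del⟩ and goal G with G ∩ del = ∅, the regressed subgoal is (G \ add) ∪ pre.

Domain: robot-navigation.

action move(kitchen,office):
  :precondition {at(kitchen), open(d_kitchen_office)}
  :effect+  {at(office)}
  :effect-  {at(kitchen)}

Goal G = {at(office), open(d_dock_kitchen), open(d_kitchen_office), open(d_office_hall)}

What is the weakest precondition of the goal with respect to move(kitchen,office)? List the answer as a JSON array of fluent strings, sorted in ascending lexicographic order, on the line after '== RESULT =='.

Regress:
  G ∩ del = {}  (empty — regression defined)
  G \ add = {at(office), open(d_dock_kitchen), open(d_kitchen_office), open(d_office_hall)} \ {at(office)} = {open(d_dock_kitchen), open(d_kitchen_office), open(d_office_hall)}
  ∪ pre   = {open(d_dock_kitchen), open(d_kitchen_office), open(d_office_hall)} ∪ {at(kitchen), open(d_kitchen_office)}
          = {at(kitchen), open(d_dock_kitchen), open(d_kitchen_office), open(d_office_hall)}

== RESULT ==
["at(kitchen)", "open(d_dock_kitchen)", "open(d_kitchen_office)", "open(d_office_hall)"]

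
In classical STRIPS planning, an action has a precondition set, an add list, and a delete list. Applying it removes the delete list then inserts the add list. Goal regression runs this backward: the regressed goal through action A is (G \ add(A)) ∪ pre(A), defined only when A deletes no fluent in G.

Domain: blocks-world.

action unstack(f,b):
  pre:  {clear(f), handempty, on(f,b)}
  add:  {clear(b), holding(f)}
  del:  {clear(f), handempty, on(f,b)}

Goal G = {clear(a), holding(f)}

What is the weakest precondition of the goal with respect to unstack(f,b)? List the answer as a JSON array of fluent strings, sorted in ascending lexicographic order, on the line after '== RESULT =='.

Compute (G \ add) ∪ pre:
  G ∩ del = {}  (empty — regression defined)
  G \ add = {clear(a), holding(f)} \ {clear(b), holding(f)} = {clear(a)}
  ∪ pre   = {clear(a)} ∪ {clear(f), handempty, on(f,b)}
          = {clear(a), clear(f), handempty, on(f,b)}

== RESULT ==
["clear(a)", "clear(f)", "handempty", "on(f,b)"]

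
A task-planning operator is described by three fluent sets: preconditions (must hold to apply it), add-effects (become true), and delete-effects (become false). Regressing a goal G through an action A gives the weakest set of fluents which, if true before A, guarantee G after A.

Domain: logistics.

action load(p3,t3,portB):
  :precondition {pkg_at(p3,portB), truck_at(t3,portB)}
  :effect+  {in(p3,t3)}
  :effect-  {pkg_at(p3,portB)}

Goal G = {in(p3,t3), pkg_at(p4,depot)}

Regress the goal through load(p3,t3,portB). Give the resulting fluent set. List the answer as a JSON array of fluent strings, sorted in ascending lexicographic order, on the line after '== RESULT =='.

Compute (G \ add) ∪ pre:
  G ∩ del = {}  (empty — regression defined)
  G \ add = {in(p3,t3), pkg_at(p4,depot)} \ {in(p3,t3)} = {pkg_at(p4,depot)}
  ∪ pre   = {pkg_at(p4,depot)} ∪ {pkg_at(p3,portB), truck_at(t3,portB)}
          = {pkg_at(p3,portB), pkg_at(p4,depot), truck_at(t3,portB)}

== RESULT ==
["pkg_at(p3,portB)", "pkg_at(p4,depot)", "truck_at(t3,portB)"]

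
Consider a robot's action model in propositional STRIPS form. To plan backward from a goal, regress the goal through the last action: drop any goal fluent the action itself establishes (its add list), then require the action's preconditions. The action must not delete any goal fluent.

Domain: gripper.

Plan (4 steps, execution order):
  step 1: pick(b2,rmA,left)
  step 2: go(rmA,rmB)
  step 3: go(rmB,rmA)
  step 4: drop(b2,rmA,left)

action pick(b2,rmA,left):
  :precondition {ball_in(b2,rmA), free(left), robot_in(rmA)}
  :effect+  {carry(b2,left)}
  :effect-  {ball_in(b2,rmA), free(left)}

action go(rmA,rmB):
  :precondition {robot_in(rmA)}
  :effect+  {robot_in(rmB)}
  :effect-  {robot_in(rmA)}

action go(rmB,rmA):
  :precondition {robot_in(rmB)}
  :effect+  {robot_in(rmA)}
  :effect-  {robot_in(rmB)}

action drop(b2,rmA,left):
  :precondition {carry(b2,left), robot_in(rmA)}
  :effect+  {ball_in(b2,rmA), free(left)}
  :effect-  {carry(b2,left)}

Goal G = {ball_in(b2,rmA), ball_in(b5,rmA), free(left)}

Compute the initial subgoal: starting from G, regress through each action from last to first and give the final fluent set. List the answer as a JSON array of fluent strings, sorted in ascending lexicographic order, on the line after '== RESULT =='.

Regress step by step:
  through step 4 (drop(b2,rmA,left)): drop {ball_in(b2,rmA), free(left)}, keep {ball_in(b5,rmA)}, require {carry(b2,left), robot_in(rmA)}
    → {ball_in(b5,rmA), carry(b2,left), robot_in(rmA)}
  through step 3 (go(rmB,rmA)): drop {robot_in(rmA)}, keep {ball_in(b5,rmA), carry(b2,left)}, require {robot_in(rmB)}
    → {ball_in(b5,rmA), carry(b2,left), robot_in(rmB)}
  through step 2 (go(rmA,rmB)): drop {robot_in(rmB)}, keep {ball_in(b5,rmA), carry(b2,left)}, require {robot_in(rmA)}
    → {ball_in(b5,rmA), carry(b2,left), robot_in(rmA)}
  through step 1 (pick(b2,rmA,left)): drop {carry(b2,left)}, keep {ball_in(b5,rmA), robot_in(rmA)}, require {ball_in(b2,rmA), free(left), robot_in(rmA)}
    → {ball_in(b2,rmA), ball_in(b5,rmA), free(left), robot_in(rmA)}

== RESULT ==
["ball_in(b2,rmA)", "ball_in(b5,rmA)", "free(left)", "robot_in(rmA)"]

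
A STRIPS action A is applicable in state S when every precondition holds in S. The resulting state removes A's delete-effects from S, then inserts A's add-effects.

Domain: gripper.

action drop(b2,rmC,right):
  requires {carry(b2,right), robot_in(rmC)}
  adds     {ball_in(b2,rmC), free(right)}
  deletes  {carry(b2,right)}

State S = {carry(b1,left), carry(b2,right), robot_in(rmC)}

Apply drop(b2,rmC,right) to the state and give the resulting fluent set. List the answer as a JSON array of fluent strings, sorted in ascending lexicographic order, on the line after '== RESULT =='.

Progress:
  pre ⊆ S: {carry(b2,right), robot_in(rmC)} ⊆ S  — applicable
  S \ del = {carry(b1,left), robot_in(rmC)}
  ∪ add   = {ball_in(b2,rmC), carry(b1,left), free(right), robot_in(rmC)}

== RESULT ==
["ball_in(b2,rmC)", "carry(b1,left)", "free(right)", "robot_in(rmC)"]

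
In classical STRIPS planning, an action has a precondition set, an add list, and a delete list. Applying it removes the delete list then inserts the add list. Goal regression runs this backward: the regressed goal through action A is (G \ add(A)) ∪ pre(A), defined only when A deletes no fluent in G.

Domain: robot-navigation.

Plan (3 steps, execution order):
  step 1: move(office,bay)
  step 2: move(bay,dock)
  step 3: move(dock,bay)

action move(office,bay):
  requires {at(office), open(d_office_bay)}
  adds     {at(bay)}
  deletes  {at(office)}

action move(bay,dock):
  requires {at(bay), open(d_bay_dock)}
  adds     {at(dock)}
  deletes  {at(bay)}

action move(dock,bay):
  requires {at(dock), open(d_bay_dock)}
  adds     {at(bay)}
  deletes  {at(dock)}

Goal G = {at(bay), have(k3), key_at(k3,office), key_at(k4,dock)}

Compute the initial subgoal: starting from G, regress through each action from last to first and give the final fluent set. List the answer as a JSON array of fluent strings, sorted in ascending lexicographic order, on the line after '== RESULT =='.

Work backward from the goal:
  through step 3 (move(dock,bay)): drop {at(bay)}, keep {have(k3), key_at(k3,office), key_at(k4,dock)}, require {at(dock), open(d_bay_dock)}
    → {at(dock), have(k3), key_at(k3,office), key_at(k4,dock), open(d_bay_dock)}
  through step 2 (move(bay,dock)): drop {at(dock)}, keep {have(k3), key_at(k3,office), key_at(k4,dock), open(d_bay_dock)}, require {at(bay), open(d_bay_dock)}
    → {at(bay), have(k3), key_at(k3,office), key_at(k4,dock), open(d_bay_dock)}
  through step 1 (move(office,bay)): drop {at(bay)}, keep {have(k3), key_at(k3,office), key_at(k4,dock), open(d_bay_dock)}, require {at(office), open(d_office_bay)}
    → {at(office), have(k3), key_at(k3,office), key_at(k4,dock), open(d_bay_dock), open(d_office_bay)}

== RESULT ==
["at(office)", "have(k3)", "key_at(k3,office)", "key_at(k4,dock)", "open(d_bay_dock)", "open(d_office_bay)"]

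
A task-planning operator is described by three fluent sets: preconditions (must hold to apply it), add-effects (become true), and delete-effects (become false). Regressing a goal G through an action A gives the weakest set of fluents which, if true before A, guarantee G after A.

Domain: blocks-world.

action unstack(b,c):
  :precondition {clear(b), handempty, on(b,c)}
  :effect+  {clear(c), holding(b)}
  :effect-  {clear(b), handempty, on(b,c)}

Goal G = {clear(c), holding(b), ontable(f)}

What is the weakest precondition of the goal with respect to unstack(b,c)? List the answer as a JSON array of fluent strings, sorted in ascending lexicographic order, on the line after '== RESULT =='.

Regress:
  G ∩ del = {}  (empty — regression defined)
  G \ add = {clear(c), holding(b), ontable(f)} \ {clear(c), holding(b)} = {ontable(f)}
  ∪ pre   = {ontable(f)} ∪ {clear(b), handempty, on(b,c)}
          = {clear(b), handempty, on(b,c), ontable(f)}

== RESULT ==
["clear(b)", "handempty", "on(b,c)", "ontable(f)"]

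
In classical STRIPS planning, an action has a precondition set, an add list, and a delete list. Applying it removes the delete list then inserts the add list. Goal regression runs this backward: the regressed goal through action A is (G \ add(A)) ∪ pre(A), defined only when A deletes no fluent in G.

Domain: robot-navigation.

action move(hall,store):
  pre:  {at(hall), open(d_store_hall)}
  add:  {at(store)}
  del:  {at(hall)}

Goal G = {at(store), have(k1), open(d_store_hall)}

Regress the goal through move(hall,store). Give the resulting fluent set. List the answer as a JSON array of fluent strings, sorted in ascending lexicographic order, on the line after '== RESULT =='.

Compute (G \ add) ∪ pre:
  G ∩ del = {}  (empty — regression defined)
  G \ add = {at(store), have(k1), open(d_store_hall)} \ {at(store)} = {have(k1), open(d_store_hall)}
  ∪ pre   = {have(k1), open(d_store_hall)} ∪ {at(hall), open(d_store_hall)}
          = {at(hall), have(k1), open(d_store_hall)}

== RESULT ==
["at(hall)", "have(k1)", "open(d_store_hall)"]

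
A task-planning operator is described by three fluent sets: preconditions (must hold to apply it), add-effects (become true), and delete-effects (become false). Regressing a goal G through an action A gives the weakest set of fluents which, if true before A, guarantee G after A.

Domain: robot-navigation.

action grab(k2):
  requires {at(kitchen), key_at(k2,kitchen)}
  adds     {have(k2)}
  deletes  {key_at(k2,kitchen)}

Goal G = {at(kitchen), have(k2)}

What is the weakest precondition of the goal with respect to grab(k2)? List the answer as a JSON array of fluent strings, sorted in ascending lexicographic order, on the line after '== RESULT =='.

Regress:
  G ∩ del = {}  (empty — regression defined)
  G \ add = {at(kitchen), have(k2)} \ {have(k2)} = {at(kitchen)}
  ∪ pre   = {at(kitchen)} ∪ {at(kitchen), key_at(k2,kitchen)}
          = {at(kitchen), key_at(k2,kitchen)}

== RESULT ==
["at(kitchen)", "key_at(k2,kitchen)"]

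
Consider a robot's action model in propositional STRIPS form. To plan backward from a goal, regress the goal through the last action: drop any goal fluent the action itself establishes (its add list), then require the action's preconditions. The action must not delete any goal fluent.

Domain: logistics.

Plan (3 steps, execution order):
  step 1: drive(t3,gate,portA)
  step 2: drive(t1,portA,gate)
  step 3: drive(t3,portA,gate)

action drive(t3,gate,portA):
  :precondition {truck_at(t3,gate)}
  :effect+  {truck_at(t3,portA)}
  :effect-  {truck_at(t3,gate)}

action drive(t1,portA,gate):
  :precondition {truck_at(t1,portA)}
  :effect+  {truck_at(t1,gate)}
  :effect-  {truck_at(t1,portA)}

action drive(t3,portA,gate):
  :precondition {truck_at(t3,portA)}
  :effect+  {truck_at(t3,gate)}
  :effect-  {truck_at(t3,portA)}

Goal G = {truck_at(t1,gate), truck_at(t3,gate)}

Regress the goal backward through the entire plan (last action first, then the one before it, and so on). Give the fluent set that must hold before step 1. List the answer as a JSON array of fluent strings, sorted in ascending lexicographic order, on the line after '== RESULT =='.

Work backward from the goal:
  through step 3 (drive(t3,portA,gate)): drop {truck_at(t3,gate)}, keep {truck_at(t1,gate)}, require {truck_at(t3,portA)}
    → {truck_at(t1,gate), truck_at(t3,portA)}
  through step 2 (drive(t1,portA,gate)): drop {truck_at(t1,gate)}, keep {truck_at(t3,portA)}, require {truck_at(t1,portA)}
    → {truck_at(t1,portA), truck_at(t3,portA)}
  through step 1 (drive(t3,gate,portA)): drop {truck_at(t3,portA)}, keep {truck_at(t1,portA)}, require {truck_at(t3,gate)}
    → {truck_at(t1,portA), truck_at(t3,gate)}

== RESULT ==
["truck_at(t1,portA)", "truck_at(t3,gate)"]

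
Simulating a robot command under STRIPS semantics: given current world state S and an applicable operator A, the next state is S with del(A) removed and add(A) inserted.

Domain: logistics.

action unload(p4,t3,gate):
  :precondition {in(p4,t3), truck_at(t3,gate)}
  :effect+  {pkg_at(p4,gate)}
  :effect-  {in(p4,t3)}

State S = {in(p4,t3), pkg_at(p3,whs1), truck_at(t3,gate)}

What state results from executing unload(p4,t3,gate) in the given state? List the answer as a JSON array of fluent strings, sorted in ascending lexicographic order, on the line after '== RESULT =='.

Progress:
  pre ⊆ S: {in(p4,t3), truck_at(t3,gate)} ⊆ S  — applicable
  S \ del = {pkg_at(p3,whs1), truck_at(t3,gate)}
  ∪ add   = {pkg_at(p3,whs1), pkg_at(p4,gate), truck_at(t3,gate)}

== RESULT ==
["pkg_at(p3,whs1)", "pkg_at(p4,gate)", "truck_at(t3,gate)"]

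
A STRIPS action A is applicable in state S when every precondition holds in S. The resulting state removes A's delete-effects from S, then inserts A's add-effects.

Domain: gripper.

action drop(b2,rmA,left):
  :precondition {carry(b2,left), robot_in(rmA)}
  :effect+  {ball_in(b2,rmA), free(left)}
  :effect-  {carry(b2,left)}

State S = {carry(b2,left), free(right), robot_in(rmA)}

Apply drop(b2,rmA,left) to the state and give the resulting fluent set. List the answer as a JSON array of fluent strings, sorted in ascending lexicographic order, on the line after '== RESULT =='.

Compute (S \ del) ∪ add:
  pre ⊆ S: {carry(b2,left), robot_in(rmA)} ⊆ S  — applicable
  S \ del = {free(right), robot_in(rmA)}
  ∪ add   = {ball_in(b2,rmA), free(left), free(right), robot_in(rmA)}

== RESULT ==
["ball_in(b2,rmA)", "free(left)", "free(right)", "robot_in(rmA)"]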